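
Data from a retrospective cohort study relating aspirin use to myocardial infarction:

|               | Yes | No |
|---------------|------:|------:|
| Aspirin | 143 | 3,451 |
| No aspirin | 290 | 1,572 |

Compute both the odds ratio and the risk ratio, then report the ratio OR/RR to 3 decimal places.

0.879

Cells: a = 143, b = 3451, c = 290, d = 1572.
OR = (143·1572)/(3451·290) = 224796/1000790 = 0.22462
Risk in exposed = 143/3594 = 0.03979; risk in unexposed = 290/1862 = 0.15575; RR = 0.25547
OR/RR = 0.22462 / 0.25547 = 0.87924
The outcome is not rare, so the OR lies further from 1 than the RR.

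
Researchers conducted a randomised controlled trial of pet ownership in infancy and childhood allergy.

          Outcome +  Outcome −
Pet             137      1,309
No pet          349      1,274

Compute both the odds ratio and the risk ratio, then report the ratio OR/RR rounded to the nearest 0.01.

0.87

Cells: a = 137, b = 1309, c = 349, d = 1274.
OR = (137·1274)/(1309·349) = 174538/456841 = 0.38205
Risk in exposed = 137/1446 = 0.09474; risk in unexposed = 349/1623 = 0.21503; RR = 0.44060
OR/RR = 0.38205 / 0.44060 = 0.86712
The outcome is not rare, so the OR lies further from 1 than the RR.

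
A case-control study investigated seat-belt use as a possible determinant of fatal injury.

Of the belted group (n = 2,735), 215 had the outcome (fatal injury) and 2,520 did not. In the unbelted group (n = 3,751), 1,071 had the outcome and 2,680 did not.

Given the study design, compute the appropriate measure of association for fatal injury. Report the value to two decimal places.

0.21

From the description: a = 215, b = 2520, c = 1071, d = 2680.
This is a case-control study: participants were sampled on outcome status, so risks in the source population cannot be estimated directly — relative risk is not valid here. The odds ratio is the appropriate measure.
OR = (a·d)/(b·c) = (215 × 2680) / (2520 × 1071) = 576200 / 2698920 = 0.21349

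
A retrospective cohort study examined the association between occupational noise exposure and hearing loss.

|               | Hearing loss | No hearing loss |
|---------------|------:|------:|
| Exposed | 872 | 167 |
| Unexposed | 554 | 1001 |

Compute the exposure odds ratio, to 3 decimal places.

Cells: a = 872, b = 167, c = 554, d = 1001.
OR = (a·d)/(b·c) = (872 × 1001) / (167 × 554) = 872872 / 92518 = 9.43462
The odds of hearing loss are about 9.43 times as high in the exposed group.

9.435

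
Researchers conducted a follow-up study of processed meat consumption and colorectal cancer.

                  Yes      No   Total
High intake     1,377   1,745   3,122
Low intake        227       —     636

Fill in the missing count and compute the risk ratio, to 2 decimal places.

1.24

The missing cell is in the unexposed row: 636 − 227 = 409.
So a = 1377, b = 1745, c = 227, d = 409.
RR = [a/(a+b)] / [c/(c+d)] = (1377/3122) / (227/636) = 0.44106/0.35692 = 1.23575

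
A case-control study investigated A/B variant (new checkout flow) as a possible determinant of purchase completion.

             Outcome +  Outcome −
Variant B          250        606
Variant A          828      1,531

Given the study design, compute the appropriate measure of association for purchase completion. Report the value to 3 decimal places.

0.763

Cells: a = 250, b = 606, c = 828, d = 1531.
This is a case-control study: participants were sampled on outcome status, so risks in the source population cannot be estimated directly — relative risk is not valid here. The odds ratio is the appropriate measure.
OR = (a·d)/(b·c) = (250 × 1531) / (606 × 828) = 382750 / 501768 = 0.76280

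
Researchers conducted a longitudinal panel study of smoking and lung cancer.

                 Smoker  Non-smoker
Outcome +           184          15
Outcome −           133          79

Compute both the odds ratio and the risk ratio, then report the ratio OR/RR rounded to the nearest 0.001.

Reading the table with exposure as columns: a = 184 (Smoker, case), b = 133 (Smoker, non-case), c = 15 (Non-smoker, case), d = 79.
OR = (184·79)/(133·15) = 14536/1995 = 7.28622
Risk in exposed = 184/317 = 0.58044; risk in unexposed = 15/94 = 0.15957; RR = 3.63743
OR/RR = 7.28622 / 3.63743 = 2.00312
The outcome is not rare, so the OR lies further from 1 than the RR.

2.003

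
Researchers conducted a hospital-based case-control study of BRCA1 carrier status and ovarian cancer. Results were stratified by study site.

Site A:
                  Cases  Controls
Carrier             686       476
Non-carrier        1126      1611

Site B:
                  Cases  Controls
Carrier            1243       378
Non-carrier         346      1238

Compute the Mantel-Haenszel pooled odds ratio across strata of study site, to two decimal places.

4.28

OR_MH = Σ(aᵢdᵢ/nᵢ) / Σ(bᵢcᵢ/nᵢ), where nᵢ is the stratum total.
Stratum 1 (Site A): n = 3899; a·d/n = 686·1611/3899 = 283.4434; b·c/n = 476·1126/3899 = 137.4650
Stratum 2 (Site B): n = 3205; a·d/n = 1243·1238/3205 = 480.1354; b·c/n = 378·346/3205 = 40.8075
OR_MH = (283.4434 + 480.1354) / (137.4650 + 40.8075) = 763.5789 / 178.2725 = 4.28321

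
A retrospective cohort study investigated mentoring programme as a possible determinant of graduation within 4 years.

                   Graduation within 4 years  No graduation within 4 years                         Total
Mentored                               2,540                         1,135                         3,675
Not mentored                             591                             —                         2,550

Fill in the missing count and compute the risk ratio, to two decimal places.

2.98

The missing cell is in the unexposed row: 2550 − 591 = 1959.
So a = 2540, b = 1135, c = 591, d = 1959.
RR = [a/(a+b)] / [c/(c+d)] = (2540/3675) / (591/2550) = 0.69116/0.23176 = 2.98215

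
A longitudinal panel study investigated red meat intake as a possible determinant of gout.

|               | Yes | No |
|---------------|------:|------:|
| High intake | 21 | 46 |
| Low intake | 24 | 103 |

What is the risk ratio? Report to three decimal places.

Cells: a = 21, b = 46, c = 24, d = 103.
Risk in exposed = 21/67 = 0.31343; risk in unexposed = 24/127 = 0.18898.
RR = 0.31343 / 0.18898 = 1.65858
The risk among the exposed is 1.66 times that among the unexposed.

1.659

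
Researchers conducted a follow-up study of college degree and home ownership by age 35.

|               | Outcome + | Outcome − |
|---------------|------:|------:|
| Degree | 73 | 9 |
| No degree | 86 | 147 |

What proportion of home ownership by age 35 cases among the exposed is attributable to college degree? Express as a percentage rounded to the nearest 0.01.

Cells: a = 73, b = 9, c = 86, d = 147.
Risk in exposed = 73/82 = 0.89024; risk in unexposed = 86/233 = 0.36910.
RR = 0.89024/0.36910 = 2.41194
AR% = (RR − 1)/RR × 100 = (2.41194 − 1)/2.41194 × 100 = 58.5396%

58.54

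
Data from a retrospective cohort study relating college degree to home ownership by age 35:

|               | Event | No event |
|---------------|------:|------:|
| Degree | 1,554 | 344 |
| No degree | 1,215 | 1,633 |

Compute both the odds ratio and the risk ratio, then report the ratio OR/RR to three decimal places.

Cells: a = 1554, b = 344, c = 1215, d = 1633.
OR = (1554·1633)/(344·1215) = 2537682/417960 = 6.07159
Risk in exposed = 1554/1898 = 0.81876; risk in unexposed = 1215/2848 = 0.42662; RR = 1.91919
OR/RR = 6.07159 / 1.91919 = 3.16362
The outcome is not rare, so the OR lies further from 1 than the RR.

3.164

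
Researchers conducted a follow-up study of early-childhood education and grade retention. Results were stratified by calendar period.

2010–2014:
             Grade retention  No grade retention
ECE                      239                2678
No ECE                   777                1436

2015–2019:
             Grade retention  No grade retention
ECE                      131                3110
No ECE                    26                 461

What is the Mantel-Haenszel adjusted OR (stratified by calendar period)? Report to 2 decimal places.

OR_MH = Σ(aᵢdᵢ/nᵢ) / Σ(bᵢcᵢ/nᵢ), where nᵢ is the stratum total.
Stratum 1 (2010–2014): n = 5130; a·d/n = 239·1436/5130 = 66.9014; b·c/n = 2678·777/5130 = 405.6152
Stratum 2 (2015–2019): n = 3728; a·d/n = 131·461/3728 = 16.1993; b·c/n = 3110·26/3728 = 21.6899
OR_MH = (66.9014 + 16.1993) / (405.6152 + 21.6899) = 83.1007 / 427.3051 = 0.19448

0.19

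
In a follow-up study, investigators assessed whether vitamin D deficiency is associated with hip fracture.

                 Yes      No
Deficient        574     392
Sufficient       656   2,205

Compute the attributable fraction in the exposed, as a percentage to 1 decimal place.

Cells: a = 574, b = 392, c = 656, d = 2205.
Risk in exposed = 574/966 = 0.59420; risk in unexposed = 656/2861 = 0.22929.
RR = 0.59420/0.22929 = 2.59149
AR% = (RR − 1)/RR × 100 = (2.59149 − 1)/2.59149 × 100 = 61.4121%

61.4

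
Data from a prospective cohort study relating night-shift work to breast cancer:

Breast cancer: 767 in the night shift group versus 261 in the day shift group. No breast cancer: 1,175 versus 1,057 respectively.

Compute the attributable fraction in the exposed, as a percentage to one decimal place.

From the description: a = 767, b = 1175, c = 261, d = 1057.
Risk in exposed = 767/1942 = 0.39495; risk in unexposed = 261/1318 = 0.19803.
RR = 0.39495/0.19803 = 1.99444
AR% = (RR − 1)/RR × 100 = (1.99444 − 1)/1.99444 × 100 = 49.8606%

49.9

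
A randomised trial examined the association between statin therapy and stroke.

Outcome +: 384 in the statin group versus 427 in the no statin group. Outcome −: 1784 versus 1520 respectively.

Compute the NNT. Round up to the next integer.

Risk in treated group = 384/2168 = 0.17712; risk in control = 427/1947 = 0.21931.
Absolute risk reduction = 0.21931 − 0.17712 = 0.04219
NNT = 1 / ARR = 1 / 0.04219 = 23.702 → round up → 24

24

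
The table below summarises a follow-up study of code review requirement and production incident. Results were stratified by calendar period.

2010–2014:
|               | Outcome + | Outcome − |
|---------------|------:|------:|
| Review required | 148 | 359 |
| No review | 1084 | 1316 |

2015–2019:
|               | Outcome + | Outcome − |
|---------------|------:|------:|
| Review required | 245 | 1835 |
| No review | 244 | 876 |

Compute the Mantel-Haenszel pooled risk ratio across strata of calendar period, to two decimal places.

RR_MH = Σ(aᵢ·n₀ᵢ/nᵢ) / Σ(cᵢ·n₁ᵢ/nᵢ), with n₁ᵢ = aᵢ+bᵢ (exposed), n₀ᵢ = cᵢ+dᵢ (unexposed), nᵢ = n₁ᵢ+n₀ᵢ.
Stratum 1 (2010–2014): n₁ = 507, n₀ = 2400, n = 2907; a·n₀/n = 148·2400/2907 = 122.1878; c·n₁/n = 1084·507/2907 = 189.0568
Stratum 2 (2015–2019): n₁ = 2080, n₀ = 1120, n = 3200; a·n₀/n = 245·1120/3200 = 85.7500; c·n₁/n = 244·2080/3200 = 158.6000
RR_MH = (122.1878 + 85.7500) / (189.0568 + 158.6000) = 207.9378 / 347.6568 = 0.59811

0.60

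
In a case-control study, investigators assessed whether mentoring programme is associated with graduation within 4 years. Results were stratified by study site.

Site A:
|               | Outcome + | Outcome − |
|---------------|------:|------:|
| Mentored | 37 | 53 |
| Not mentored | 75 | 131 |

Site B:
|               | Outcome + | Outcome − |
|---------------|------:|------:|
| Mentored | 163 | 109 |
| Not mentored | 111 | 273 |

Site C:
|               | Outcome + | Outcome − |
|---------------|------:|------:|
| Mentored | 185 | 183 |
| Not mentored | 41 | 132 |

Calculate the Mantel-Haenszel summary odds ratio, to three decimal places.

2.828

OR_MH = Σ(aᵢdᵢ/nᵢ) / Σ(bᵢcᵢ/nᵢ), where nᵢ is the stratum total.
Stratum 1 (Site A): n = 296; a·d/n = 37·131/296 = 16.3750; b·c/n = 53·75/296 = 13.4291
Stratum 2 (Site B): n = 656; a·d/n = 163·273/656 = 67.8338; b·c/n = 109·111/656 = 18.4436
Stratum 3 (Site C): n = 541; a·d/n = 185·132/541 = 45.1386; b·c/n = 183·41/541 = 13.8688
OR_MH = (16.3750 + 67.8338 + 45.1386) / (13.4291 + 18.4436 + 13.8688) = 129.3475 / 45.7414 = 2.82780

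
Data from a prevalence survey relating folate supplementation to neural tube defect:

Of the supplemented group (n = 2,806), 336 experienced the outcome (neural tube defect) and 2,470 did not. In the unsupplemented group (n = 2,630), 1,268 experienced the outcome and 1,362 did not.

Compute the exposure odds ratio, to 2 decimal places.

0.15

From the description: a = 336, b = 2470, c = 1268, d = 1362.
OR = (a·d)/(b·c) = (336 × 1362) / (2470 × 1268) = 457632 / 3131960 = 0.14612
Exposure is associated with lower odds of neural tube defect (OR = 0.15 < 1).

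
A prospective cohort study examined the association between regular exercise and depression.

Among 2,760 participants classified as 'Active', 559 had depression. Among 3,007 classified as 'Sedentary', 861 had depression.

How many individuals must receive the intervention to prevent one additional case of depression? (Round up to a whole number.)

Risk in treated group = 559/2760 = 0.20254; risk in control = 861/3007 = 0.28633.
Absolute risk reduction = 0.28633 − 0.20254 = 0.08380
NNT = 1 / ARR = 1 / 0.08380 = 11.934 → round up → 12

12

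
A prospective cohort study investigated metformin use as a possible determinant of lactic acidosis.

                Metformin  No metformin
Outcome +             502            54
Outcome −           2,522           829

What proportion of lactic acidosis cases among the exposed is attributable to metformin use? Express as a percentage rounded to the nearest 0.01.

Reading the table with exposure as columns: a = 502 (Metformin, case), b = 2522 (Metformin, non-case), c = 54 (No metformin, case), d = 829.
Risk in exposed = 502/3024 = 0.16601; risk in unexposed = 54/883 = 0.06116.
RR = 0.16601/0.06116 = 2.71449
AR% = (RR − 1)/RR × 100 = (2.71449 − 1)/2.71449 × 100 = 63.1607%

63.16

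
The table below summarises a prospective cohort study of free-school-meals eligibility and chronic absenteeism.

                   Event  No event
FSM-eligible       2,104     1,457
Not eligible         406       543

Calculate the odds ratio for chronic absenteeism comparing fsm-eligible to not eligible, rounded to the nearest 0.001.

1.931

Cells: a = 2104, b = 1457, c = 406, d = 543.
OR = (a·d)/(b·c) = (2104 × 543) / (1457 × 406) = 1142472 / 591542 = 1.93135
The odds of chronic absenteeism are about 1.93 times as high in the fsm-eligible group.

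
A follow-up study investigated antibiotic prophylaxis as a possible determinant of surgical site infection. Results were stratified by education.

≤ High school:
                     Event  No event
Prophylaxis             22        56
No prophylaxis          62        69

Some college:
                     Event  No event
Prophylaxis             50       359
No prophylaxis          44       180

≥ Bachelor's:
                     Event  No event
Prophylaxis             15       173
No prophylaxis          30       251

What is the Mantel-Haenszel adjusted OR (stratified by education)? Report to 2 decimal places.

0.56

OR_MH = Σ(aᵢdᵢ/nᵢ) / Σ(bᵢcᵢ/nᵢ), where nᵢ is the stratum total.
Stratum 1 (≤ High school): n = 209; a·d/n = 22·69/209 = 7.2632; b·c/n = 56·62/209 = 16.6124
Stratum 2 (Some college): n = 633; a·d/n = 50·180/633 = 14.2180; b·c/n = 359·44/633 = 24.9542
Stratum 3 (≥ Bachelor's): n = 469; a·d/n = 15·251/469 = 8.0277; b·c/n = 173·30/469 = 11.0661
OR_MH = (7.2632 + 14.2180 + 8.0277) / (16.6124 + 24.9542 + 11.0661) = 29.5089 / 52.6327 = 0.56066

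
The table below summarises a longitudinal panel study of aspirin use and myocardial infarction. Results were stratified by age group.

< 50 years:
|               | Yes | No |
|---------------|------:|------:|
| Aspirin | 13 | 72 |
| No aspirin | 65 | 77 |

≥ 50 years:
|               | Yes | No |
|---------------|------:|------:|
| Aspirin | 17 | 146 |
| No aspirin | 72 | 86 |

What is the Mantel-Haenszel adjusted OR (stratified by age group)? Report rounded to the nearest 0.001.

OR_MH = Σ(aᵢdᵢ/nᵢ) / Σ(bᵢcᵢ/nᵢ), where nᵢ is the stratum total.
Stratum 1 (< 50 years): n = 227; a·d/n = 13·77/227 = 4.4097; b·c/n = 72·65/227 = 20.6167
Stratum 2 (≥ 50 years): n = 321; a·d/n = 17·86/321 = 4.5545; b·c/n = 146·72/321 = 32.7477
OR_MH = (4.4097 + 4.5545) / (20.6167 + 32.7477) = 8.9642 / 53.3644 = 0.16798

0.168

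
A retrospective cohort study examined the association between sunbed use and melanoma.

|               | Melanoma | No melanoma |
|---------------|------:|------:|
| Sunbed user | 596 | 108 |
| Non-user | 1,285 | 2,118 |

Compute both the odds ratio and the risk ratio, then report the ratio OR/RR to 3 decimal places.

Cells: a = 596, b = 108, c = 1285, d = 2118.
OR = (596·2118)/(108·1285) = 1262328/138780 = 9.09589
Risk in exposed = 596/704 = 0.84659; risk in unexposed = 1285/3403 = 0.37761; RR = 2.24198
OR/RR = 9.09589 / 2.24198 = 4.05707
The outcome is not rare, so the OR lies further from 1 than the RR.

4.057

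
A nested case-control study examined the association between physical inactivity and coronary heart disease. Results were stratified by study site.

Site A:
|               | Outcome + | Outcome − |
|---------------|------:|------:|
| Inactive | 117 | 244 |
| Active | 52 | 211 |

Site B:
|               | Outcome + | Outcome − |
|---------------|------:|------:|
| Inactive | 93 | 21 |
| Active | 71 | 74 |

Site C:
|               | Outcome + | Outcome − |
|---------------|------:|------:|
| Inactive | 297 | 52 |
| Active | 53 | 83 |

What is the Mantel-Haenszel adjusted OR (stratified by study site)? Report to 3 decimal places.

3.681

OR_MH = Σ(aᵢdᵢ/nᵢ) / Σ(bᵢcᵢ/nᵢ), where nᵢ is the stratum total.
Stratum 1 (Site A): n = 624; a·d/n = 117·211/624 = 39.5625; b·c/n = 244·52/624 = 20.3333
Stratum 2 (Site B): n = 259; a·d/n = 93·74/259 = 26.5714; b·c/n = 21·71/259 = 5.7568
Stratum 3 (Site C): n = 485; a·d/n = 297·83/485 = 50.8268; b·c/n = 52·53/485 = 5.6825
OR_MH = (39.5625 + 26.5714 + 50.8268) / (20.3333 + 5.7568 + 5.6825) = 116.9607 / 31.7726 = 3.68119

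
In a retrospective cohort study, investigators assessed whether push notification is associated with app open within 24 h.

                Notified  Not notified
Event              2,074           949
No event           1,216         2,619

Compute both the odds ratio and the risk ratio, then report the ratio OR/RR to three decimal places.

1.986

Reading the table with exposure as columns: a = 2074 (Notified, case), b = 1216 (Notified, non-case), c = 949 (Not notified, case), d = 2619.
OR = (2074·2619)/(1216·949) = 5431806/1153984 = 4.70700
Risk in exposed = 2074/3290 = 0.63040; risk in unexposed = 949/3568 = 0.26598; RR = 2.37013
OR/RR = 4.70700 / 2.37013 = 1.98597
The outcome is not rare, so the OR lies further from 1 than the RR.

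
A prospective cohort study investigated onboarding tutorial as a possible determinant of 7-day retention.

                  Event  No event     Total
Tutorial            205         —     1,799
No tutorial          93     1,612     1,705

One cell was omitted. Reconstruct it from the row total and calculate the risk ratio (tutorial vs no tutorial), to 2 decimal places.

The missing cell is in the exposed row: 1799 − 205 = 1594.
So a = 205, b = 1594, c = 93, d = 1612.
RR = [a/(a+b)] / [c/(c+d)] = (205/1799) / (93/1705) = 0.11395/0.05455 = 2.08912

2.09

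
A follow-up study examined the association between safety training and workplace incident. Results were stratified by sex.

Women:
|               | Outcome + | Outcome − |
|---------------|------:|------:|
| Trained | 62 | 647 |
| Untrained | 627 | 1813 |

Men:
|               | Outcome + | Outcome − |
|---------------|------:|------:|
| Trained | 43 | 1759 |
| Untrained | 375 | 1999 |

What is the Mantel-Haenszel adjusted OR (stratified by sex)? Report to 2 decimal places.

OR_MH = Σ(aᵢdᵢ/nᵢ) / Σ(bᵢcᵢ/nᵢ), where nᵢ is the stratum total.
Stratum 1 (Women): n = 3149; a·d/n = 62·1813/3149 = 35.6958; b·c/n = 647·627/3149 = 128.8247
Stratum 2 (Men): n = 4176; a·d/n = 43·1999/4176 = 20.5836; b·c/n = 1759·375/4176 = 157.9562
OR_MH = (35.6958 + 20.5836) / (128.8247 + 157.9562) = 56.2793 / 286.7809 = 0.19625

0.20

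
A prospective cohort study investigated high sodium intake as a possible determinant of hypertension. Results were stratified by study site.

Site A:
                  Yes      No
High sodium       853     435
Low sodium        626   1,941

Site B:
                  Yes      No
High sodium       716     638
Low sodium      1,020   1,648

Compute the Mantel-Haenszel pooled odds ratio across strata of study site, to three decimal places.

3.110

OR_MH = Σ(aᵢdᵢ/nᵢ) / Σ(bᵢcᵢ/nᵢ), where nᵢ is the stratum total.
Stratum 1 (Site A): n = 3855; a·d/n = 853·1941/3855 = 429.4872; b·c/n = 435·626/3855 = 70.6381
Stratum 2 (Site B): n = 4022; a·d/n = 716·1648/4022 = 293.3784; b·c/n = 638·1020/4022 = 161.8001
OR_MH = (429.4872 + 293.3784) / (70.6381 + 161.8001) = 722.8656 / 232.4382 = 3.10993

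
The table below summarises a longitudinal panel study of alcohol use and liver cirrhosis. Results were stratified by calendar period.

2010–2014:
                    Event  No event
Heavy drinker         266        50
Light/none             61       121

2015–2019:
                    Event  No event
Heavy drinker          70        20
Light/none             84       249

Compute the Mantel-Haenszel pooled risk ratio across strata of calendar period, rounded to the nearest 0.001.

2.692

RR_MH = Σ(aᵢ·n₀ᵢ/nᵢ) / Σ(cᵢ·n₁ᵢ/nᵢ), with n₁ᵢ = aᵢ+bᵢ (exposed), n₀ᵢ = cᵢ+dᵢ (unexposed), nᵢ = n₁ᵢ+n₀ᵢ.
Stratum 1 (2010–2014): n₁ = 316, n₀ = 182, n = 498; a·n₀/n = 266·182/498 = 97.2129; c·n₁/n = 61·316/498 = 38.7068
Stratum 2 (2015–2019): n₁ = 90, n₀ = 333, n = 423; a·n₀/n = 70·333/423 = 55.1064; c·n₁/n = 84·90/423 = 17.8723
RR_MH = (97.2129 + 55.1064) / (38.7068 + 17.8723) = 152.3192 / 56.5792 = 2.69214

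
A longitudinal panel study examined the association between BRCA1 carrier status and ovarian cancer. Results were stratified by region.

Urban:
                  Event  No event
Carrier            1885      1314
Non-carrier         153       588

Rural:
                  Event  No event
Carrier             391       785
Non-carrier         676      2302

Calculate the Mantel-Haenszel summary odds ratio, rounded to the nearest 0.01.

2.79

OR_MH = Σ(aᵢdᵢ/nᵢ) / Σ(bᵢcᵢ/nᵢ), where nᵢ is the stratum total.
Stratum 1 (Urban): n = 3940; a·d/n = 1885·588/3940 = 281.3147; b·c/n = 1314·153/3940 = 51.0259
Stratum 2 (Rural): n = 4154; a·d/n = 391·2302/4154 = 216.6784; b·c/n = 785·676/4154 = 127.7468
OR_MH = (281.3147 + 216.6784) / (51.0259 + 127.7468) = 497.9931 / 178.7726 = 2.78562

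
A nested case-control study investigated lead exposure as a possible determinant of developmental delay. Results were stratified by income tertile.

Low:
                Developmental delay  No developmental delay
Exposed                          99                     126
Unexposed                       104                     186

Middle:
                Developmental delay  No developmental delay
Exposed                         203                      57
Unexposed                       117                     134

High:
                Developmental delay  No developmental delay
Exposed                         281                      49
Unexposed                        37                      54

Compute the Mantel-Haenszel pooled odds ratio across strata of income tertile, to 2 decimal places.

2.92

OR_MH = Σ(aᵢdᵢ/nᵢ) / Σ(bᵢcᵢ/nᵢ), where nᵢ is the stratum total.
Stratum 1 (Low): n = 515; a·d/n = 99·186/515 = 35.7553; b·c/n = 126·104/515 = 25.4447
Stratum 2 (Middle): n = 511; a·d/n = 203·134/511 = 53.2329; b·c/n = 57·117/511 = 13.0509
Stratum 3 (High): n = 421; a·d/n = 281·54/421 = 36.0428; b·c/n = 49·37/421 = 4.3064
OR_MH = (35.7553 + 53.2329 + 36.0428) / (25.4447 + 13.0509 + 4.3064) = 125.0310 / 42.8020 = 2.92115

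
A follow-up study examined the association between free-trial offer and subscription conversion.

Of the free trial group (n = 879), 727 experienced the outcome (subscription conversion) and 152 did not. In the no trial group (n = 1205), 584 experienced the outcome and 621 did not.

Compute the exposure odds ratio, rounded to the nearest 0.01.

From the description: a = 727, b = 152, c = 584, d = 621.
OR = (a·d)/(b·c) = (727 × 621) / (152 × 584) = 451467 / 88768 = 5.08592
The odds of subscription conversion are about 5.09 times as high in the free trial group.

5.09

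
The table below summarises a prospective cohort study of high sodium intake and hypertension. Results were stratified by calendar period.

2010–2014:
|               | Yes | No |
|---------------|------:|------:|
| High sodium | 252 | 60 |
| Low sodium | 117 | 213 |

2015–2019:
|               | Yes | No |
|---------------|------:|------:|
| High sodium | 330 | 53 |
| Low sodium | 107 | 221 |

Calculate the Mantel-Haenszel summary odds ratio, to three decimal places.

OR_MH = Σ(aᵢdᵢ/nᵢ) / Σ(bᵢcᵢ/nᵢ), where nᵢ is the stratum total.
Stratum 1 (2010–2014): n = 642; a·d/n = 252·213/642 = 83.6075; b·c/n = 60·117/642 = 10.9346
Stratum 2 (2015–2019): n = 711; a·d/n = 330·221/711 = 102.5738; b·c/n = 53·107/711 = 7.9761
OR_MH = (83.6075 + 102.5738) / (10.9346 + 7.9761) = 186.1813 / 18.9107 = 9.84531

9.845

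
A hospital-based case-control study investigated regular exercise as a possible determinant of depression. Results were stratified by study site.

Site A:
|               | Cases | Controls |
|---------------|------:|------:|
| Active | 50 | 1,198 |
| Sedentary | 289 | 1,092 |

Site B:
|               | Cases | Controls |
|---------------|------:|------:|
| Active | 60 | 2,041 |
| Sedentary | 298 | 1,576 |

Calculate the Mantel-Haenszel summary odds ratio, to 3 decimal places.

OR_MH = Σ(aᵢdᵢ/nᵢ) / Σ(bᵢcᵢ/nᵢ), where nᵢ is the stratum total.
Stratum 1 (Site A): n = 2629; a·d/n = 50·1092/2629 = 20.7684; b·c/n = 1198·289/2629 = 131.6934
Stratum 2 (Site B): n = 3975; a·d/n = 60·1576/3975 = 23.7887; b·c/n = 2041·298/3975 = 153.0108
OR_MH = (20.7684 + 23.7887) / (131.6934 + 153.0108) = 44.5570 / 284.7042 = 0.15650

0.157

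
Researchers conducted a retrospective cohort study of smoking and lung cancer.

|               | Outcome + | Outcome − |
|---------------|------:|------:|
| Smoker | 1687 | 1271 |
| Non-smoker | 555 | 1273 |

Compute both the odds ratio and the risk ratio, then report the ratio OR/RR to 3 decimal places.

1.621

Cells: a = 1687, b = 1271, c = 555, d = 1273.
OR = (1687·1273)/(1271·555) = 2147551/705405 = 3.04442
Risk in exposed = 1687/2958 = 0.57032; risk in unexposed = 555/1828 = 0.30361; RR = 1.87845
OR/RR = 3.04442 / 1.87845 = 1.62071
The outcome is not rare, so the OR lies further from 1 than the RR.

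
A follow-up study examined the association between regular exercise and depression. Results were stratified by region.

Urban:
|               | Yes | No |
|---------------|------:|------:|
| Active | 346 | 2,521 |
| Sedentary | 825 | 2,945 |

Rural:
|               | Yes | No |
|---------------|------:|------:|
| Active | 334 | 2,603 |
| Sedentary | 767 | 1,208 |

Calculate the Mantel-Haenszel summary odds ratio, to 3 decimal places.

0.327

OR_MH = Σ(aᵢdᵢ/nᵢ) / Σ(bᵢcᵢ/nᵢ), where nᵢ is the stratum total.
Stratum 1 (Urban): n = 6637; a·d/n = 346·2945/6637 = 153.5287; b·c/n = 2521·825/6637 = 313.3682
Stratum 2 (Rural): n = 4912; a·d/n = 334·1208/4912 = 82.1401; b·c/n = 2603·767/4912 = 406.4538
OR_MH = (153.5287 + 82.1401) / (313.3682 + 406.4538) = 235.6688 / 719.8220 = 0.32740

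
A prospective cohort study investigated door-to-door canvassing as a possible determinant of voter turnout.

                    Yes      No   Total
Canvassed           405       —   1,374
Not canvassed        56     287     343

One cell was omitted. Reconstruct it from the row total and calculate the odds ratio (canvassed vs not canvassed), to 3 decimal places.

2.142

The missing cell is in the exposed row: 1374 − 405 = 969.
So a = 405, b = 969, c = 56, d = 287.
OR = (a·d)/(b·c) = (405 × 287) / (969 × 56) = 116235 / 54264 = 2.14203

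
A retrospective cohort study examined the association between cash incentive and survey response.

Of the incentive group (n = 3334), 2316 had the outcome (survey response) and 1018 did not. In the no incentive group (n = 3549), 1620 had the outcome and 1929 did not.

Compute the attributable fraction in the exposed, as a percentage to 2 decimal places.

From the description: a = 2316, b = 1018, c = 1620, d = 1929.
Risk in exposed = 2316/3334 = 0.69466; risk in unexposed = 1620/3549 = 0.45647.
RR = 0.69466/0.45647 = 1.52182
AR% = (RR − 1)/RR × 100 = (1.52182 − 1)/1.52182 × 100 = 34.2893%

34.29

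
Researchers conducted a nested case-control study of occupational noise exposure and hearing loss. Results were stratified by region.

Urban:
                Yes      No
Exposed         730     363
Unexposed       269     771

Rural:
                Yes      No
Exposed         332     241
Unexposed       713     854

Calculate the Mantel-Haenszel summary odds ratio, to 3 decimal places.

OR_MH = Σ(aᵢdᵢ/nᵢ) / Σ(bᵢcᵢ/nᵢ), where nᵢ is the stratum total.
Stratum 1 (Urban): n = 2133; a·d/n = 730·771/2133 = 263.8678; b·c/n = 363·269/2133 = 45.7792
Stratum 2 (Rural): n = 2140; a·d/n = 332·854/2140 = 132.4897; b·c/n = 241·713/2140 = 80.2958
OR_MH = (263.8678 + 132.4897) / (45.7792 + 80.2958) = 396.3575 / 126.0750 = 3.14382

3.144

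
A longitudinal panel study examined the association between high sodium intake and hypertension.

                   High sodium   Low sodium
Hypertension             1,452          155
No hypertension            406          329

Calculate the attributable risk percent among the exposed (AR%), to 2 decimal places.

59.02

Reading the table with exposure as columns: a = 1452 (High sodium, case), b = 406 (High sodium, non-case), c = 155 (Low sodium, case), d = 329.
Risk in exposed = 1452/1858 = 0.78149; risk in unexposed = 155/484 = 0.32025.
RR = 0.78149/0.32025 = 2.44025
AR% = (RR − 1)/RR × 100 = (2.44025 − 1)/2.44025 × 100 = 59.0206%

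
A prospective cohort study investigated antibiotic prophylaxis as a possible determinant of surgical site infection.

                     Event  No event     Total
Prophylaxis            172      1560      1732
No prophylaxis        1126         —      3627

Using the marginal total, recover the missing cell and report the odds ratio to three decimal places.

0.245

The missing cell is in the unexposed row: 3627 − 1126 = 2501.
So a = 172, b = 1560, c = 1126, d = 2501.
OR = (a·d)/(b·c) = (172 × 2501) / (1560 × 1126) = 430172 / 1756560 = 0.24489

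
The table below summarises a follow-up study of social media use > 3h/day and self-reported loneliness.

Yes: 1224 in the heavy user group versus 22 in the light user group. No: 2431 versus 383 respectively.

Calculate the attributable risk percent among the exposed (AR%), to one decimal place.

83.8

From the description: a = 1224, b = 2431, c = 22, d = 383.
Risk in exposed = 1224/3655 = 0.33488; risk in unexposed = 22/405 = 0.05432.
RR = 0.33488/0.05432 = 6.16490
AR% = (RR − 1)/RR × 100 = (6.16490 − 1)/6.16490 × 100 = 83.7791%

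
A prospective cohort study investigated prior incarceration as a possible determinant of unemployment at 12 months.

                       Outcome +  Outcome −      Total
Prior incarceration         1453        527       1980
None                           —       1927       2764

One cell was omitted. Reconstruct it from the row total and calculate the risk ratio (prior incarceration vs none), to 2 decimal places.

The missing cell is in the unexposed row: 2764 − 1927 = 837.
So a = 1453, b = 527, c = 837, d = 1927.
RR = [a/(a+b)] / [c/(c+d)] = (1453/1980) / (837/2764) = 0.73384/0.30282 = 2.42333

2.42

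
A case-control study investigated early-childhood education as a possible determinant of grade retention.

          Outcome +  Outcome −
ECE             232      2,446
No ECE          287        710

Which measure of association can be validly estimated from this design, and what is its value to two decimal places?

Cells: a = 232, b = 2446, c = 287, d = 710.
This is a case-control study: participants were sampled on outcome status, so risks in the source population cannot be estimated directly — relative risk is not valid here. The odds ratio is the appropriate measure.
OR = (a·d)/(b·c) = (232 × 710) / (2446 × 287) = 164720 / 702002 = 0.23464

0.23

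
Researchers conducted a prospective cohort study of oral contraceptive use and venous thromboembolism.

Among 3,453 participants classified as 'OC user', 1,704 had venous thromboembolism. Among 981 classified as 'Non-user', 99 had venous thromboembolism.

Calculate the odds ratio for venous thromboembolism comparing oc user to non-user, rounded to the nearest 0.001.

8.680

From the description: a = 1704, b = 1749, c = 99, d = 882.
OR = (a·d)/(b·c) = (1704 × 882) / (1749 × 99) = 1502928 / 173151 = 8.67987
The odds of venous thromboembolism are about 8.68 times as high in the oc user group.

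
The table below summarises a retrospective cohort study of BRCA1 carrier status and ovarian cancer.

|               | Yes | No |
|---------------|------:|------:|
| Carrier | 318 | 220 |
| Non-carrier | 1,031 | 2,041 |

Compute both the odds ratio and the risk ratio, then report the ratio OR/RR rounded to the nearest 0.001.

Cells: a = 318, b = 220, c = 1031, d = 2041.
OR = (318·2041)/(220·1031) = 649038/226820 = 2.86147
Risk in exposed = 318/538 = 0.59108; risk in unexposed = 1031/3072 = 0.33561; RR = 1.76119
OR/RR = 2.86147 / 1.76119 = 1.62473
The outcome is not rare, so the OR lies further from 1 than the RR.

1.625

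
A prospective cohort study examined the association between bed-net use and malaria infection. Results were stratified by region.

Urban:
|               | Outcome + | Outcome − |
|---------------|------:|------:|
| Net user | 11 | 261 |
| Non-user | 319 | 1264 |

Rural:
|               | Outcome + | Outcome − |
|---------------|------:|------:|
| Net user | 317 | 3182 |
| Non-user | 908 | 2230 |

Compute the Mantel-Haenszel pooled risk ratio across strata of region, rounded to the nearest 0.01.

0.30

RR_MH = Σ(aᵢ·n₀ᵢ/nᵢ) / Σ(cᵢ·n₁ᵢ/nᵢ), with n₁ᵢ = aᵢ+bᵢ (exposed), n₀ᵢ = cᵢ+dᵢ (unexposed), nᵢ = n₁ᵢ+n₀ᵢ.
Stratum 1 (Urban): n₁ = 272, n₀ = 1583, n = 1855; a·n₀/n = 11·1583/1855 = 9.3871; c·n₁/n = 319·272/1855 = 46.7752
Stratum 2 (Rural): n₁ = 3499, n₀ = 3138, n = 6637; a·n₀/n = 317·3138/6637 = 149.8789; c·n₁/n = 908·3499/6637 = 478.6940
RR_MH = (9.3871 + 149.8789) / (46.7752 + 478.6940) = 159.2659 / 525.4692 = 0.30309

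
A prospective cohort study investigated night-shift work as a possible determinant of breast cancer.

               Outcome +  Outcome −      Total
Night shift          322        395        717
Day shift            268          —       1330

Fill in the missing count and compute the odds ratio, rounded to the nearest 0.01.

The missing cell is in the unexposed row: 1330 − 268 = 1062.
So a = 322, b = 395, c = 268, d = 1062.
OR = (a·d)/(b·c) = (322 × 1062) / (395 × 268) = 341964 / 105860 = 3.23034

3.23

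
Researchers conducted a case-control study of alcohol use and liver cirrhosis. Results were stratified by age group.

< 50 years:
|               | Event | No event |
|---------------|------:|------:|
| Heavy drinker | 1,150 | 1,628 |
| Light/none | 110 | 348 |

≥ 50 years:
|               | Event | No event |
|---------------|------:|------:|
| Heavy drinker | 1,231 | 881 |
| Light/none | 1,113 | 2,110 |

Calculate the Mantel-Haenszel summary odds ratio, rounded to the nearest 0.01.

OR_MH = Σ(aᵢdᵢ/nᵢ) / Σ(bᵢcᵢ/nᵢ), where nᵢ is the stratum total.
Stratum 1 (< 50 years): n = 3236; a·d/n = 1150·348/3236 = 123.6712; b·c/n = 1628·110/3236 = 55.3399
Stratum 2 (≥ 50 years): n = 5335; a·d/n = 1231·2110/5335 = 486.8622; b·c/n = 881·1113/5335 = 183.7963
OR_MH = (123.6712 + 486.8622) / (55.3399 + 183.7963) = 610.5334 / 239.1362 = 2.55308

2.55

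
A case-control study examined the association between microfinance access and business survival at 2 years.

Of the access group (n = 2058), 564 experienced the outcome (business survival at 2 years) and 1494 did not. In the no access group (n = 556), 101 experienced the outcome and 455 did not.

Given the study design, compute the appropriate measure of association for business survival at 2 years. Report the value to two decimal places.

1.70

From the description: a = 564, b = 1494, c = 101, d = 455.
This is a case-control study: participants were sampled on outcome status, so risks in the source population cannot be estimated directly — relative risk is not valid here. The odds ratio is the appropriate measure.
OR = (a·d)/(b·c) = (564 × 455) / (1494 × 101) = 256620 / 150894 = 1.70066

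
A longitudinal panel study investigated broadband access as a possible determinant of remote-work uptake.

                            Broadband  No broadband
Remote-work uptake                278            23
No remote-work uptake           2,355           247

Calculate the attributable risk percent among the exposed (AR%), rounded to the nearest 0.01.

19.32

Reading the table with exposure as columns: a = 278 (Broadband, case), b = 2355 (Broadband, non-case), c = 23 (No broadband, case), d = 247.
Risk in exposed = 278/2633 = 0.10558; risk in unexposed = 23/270 = 0.08519.
RR = 0.10558/0.08519 = 1.23945
AR% = (RR − 1)/RR × 100 = (1.23945 − 1)/1.23945 × 100 = 19.3192%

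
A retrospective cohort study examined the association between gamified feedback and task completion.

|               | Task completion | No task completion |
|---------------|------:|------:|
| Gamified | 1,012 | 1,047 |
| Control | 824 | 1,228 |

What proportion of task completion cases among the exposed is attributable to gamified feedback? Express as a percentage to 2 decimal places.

18.30

Cells: a = 1012, b = 1047, c = 824, d = 1228.
Risk in exposed = 1012/2059 = 0.49150; risk in unexposed = 824/2052 = 0.40156.
RR = 0.49150/0.40156 = 1.22398
AR% = (RR − 1)/RR × 100 = (1.22398 − 1)/1.22398 × 100 = 18.2993%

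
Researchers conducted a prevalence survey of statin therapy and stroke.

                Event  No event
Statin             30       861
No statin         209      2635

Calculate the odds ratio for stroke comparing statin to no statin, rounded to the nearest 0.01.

Cells: a = 30, b = 861, c = 209, d = 2635.
OR = (a·d)/(b·c) = (30 × 2635) / (861 × 209) = 79050 / 179949 = 0.43929
Exposure is associated with lower odds of stroke (OR = 0.44 < 1).

0.44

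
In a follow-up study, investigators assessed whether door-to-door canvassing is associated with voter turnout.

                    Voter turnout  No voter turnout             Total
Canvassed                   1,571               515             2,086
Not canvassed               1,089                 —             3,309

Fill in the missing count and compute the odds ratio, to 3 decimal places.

6.219

The missing cell is in the unexposed row: 3309 − 1089 = 2220.
So a = 1571, b = 515, c = 1089, d = 2220.
OR = (a·d)/(b·c) = (1571 × 2220) / (515 × 1089) = 3487620 / 560835 = 6.21862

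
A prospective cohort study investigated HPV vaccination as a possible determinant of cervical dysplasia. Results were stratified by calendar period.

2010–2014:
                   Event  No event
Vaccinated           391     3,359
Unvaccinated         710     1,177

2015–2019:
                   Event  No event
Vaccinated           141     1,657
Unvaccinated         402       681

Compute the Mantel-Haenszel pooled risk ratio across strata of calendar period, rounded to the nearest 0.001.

RR_MH = Σ(aᵢ·n₀ᵢ/nᵢ) / Σ(cᵢ·n₁ᵢ/nᵢ), with n₁ᵢ = aᵢ+bᵢ (exposed), n₀ᵢ = cᵢ+dᵢ (unexposed), nᵢ = n₁ᵢ+n₀ᵢ.
Stratum 1 (2010–2014): n₁ = 3750, n₀ = 1887, n = 5637; a·n₀/n = 391·1887/5637 = 130.8882; c·n₁/n = 710·3750/5637 = 472.3257
Stratum 2 (2015–2019): n₁ = 1798, n₀ = 1083, n = 2881; a·n₀/n = 141·1083/2881 = 53.0035; c·n₁/n = 402·1798/2881 = 250.8837
RR_MH = (130.8882 + 53.0035) / (472.3257 + 250.8837) = 183.8917 / 723.2094 = 0.25427

0.254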